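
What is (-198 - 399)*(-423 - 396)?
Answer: 488943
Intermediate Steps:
(-198 - 399)*(-423 - 396) = -597*(-819) = 488943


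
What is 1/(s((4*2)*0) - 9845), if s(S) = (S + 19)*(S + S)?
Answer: -1/9845 ≈ -0.00010157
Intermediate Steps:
s(S) = 2*S*(19 + S) (s(S) = (19 + S)*(2*S) = 2*S*(19 + S))
1/(s((4*2)*0) - 9845) = 1/(2*((4*2)*0)*(19 + (4*2)*0) - 9845) = 1/(2*(8*0)*(19 + 8*0) - 9845) = 1/(2*0*(19 + 0) - 9845) = 1/(2*0*19 - 9845) = 1/(0 - 9845) = 1/(-9845) = -1/9845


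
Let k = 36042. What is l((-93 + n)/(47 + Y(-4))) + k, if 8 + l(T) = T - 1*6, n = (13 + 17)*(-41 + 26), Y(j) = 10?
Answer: 684351/19 ≈ 36019.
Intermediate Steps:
n = -450 (n = 30*(-15) = -450)
l(T) = -14 + T (l(T) = -8 + (T - 1*6) = -8 + (T - 6) = -8 + (-6 + T) = -14 + T)
l((-93 + n)/(47 + Y(-4))) + k = (-14 + (-93 - 450)/(47 + 10)) + 36042 = (-14 - 543/57) + 36042 = (-14 - 543*1/57) + 36042 = (-14 - 181/19) + 36042 = -447/19 + 36042 = 684351/19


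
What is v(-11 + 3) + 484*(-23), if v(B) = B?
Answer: -11140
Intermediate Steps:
v(-11 + 3) + 484*(-23) = (-11 + 3) + 484*(-23) = -8 - 11132 = -11140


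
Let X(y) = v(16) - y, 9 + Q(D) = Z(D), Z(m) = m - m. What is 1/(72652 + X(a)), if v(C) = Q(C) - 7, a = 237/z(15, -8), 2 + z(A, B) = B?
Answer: 10/726597 ≈ 1.3763e-5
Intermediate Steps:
z(A, B) = -2 + B
Z(m) = 0
Q(D) = -9 (Q(D) = -9 + 0 = -9)
a = -237/10 (a = 237/(-2 - 8) = 237/(-10) = 237*(-⅒) = -237/10 ≈ -23.700)
v(C) = -16 (v(C) = -9 - 7 = -16)
X(y) = -16 - y
1/(72652 + X(a)) = 1/(72652 + (-16 - 1*(-237/10))) = 1/(72652 + (-16 + 237/10)) = 1/(72652 + 77/10) = 1/(726597/10) = 10/726597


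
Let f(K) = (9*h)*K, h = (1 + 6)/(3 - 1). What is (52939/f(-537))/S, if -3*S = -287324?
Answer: -52939/1620076374 ≈ -3.2677e-5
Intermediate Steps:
S = 287324/3 (S = -⅓*(-287324) = 287324/3 ≈ 95775.)
h = 7/2 ≈ 3.5000
f(K) = 63*K/2 (f(K) = (9*(7/2))*K = 63*K/2)
(52939/f(-537))/S = (52939/(((63/2)*(-537))))/(287324/3) = (52939/(-33831/2))*(3/287324) = (52939*(-2/33831))*(3/287324) = -105878/33831*3/287324 = -52939/1620076374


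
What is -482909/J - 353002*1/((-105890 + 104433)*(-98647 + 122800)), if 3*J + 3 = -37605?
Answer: 16998437702261/441153385656 ≈ 38.532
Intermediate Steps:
J = -12536 (J = -1 + (1/3)*(-37605) = -1 - 12535 = -12536)
-482909/J - 353002*1/((-105890 + 104433)*(-98647 + 122800)) = -482909/(-12536) - 353002*1/((-105890 + 104433)*(-98647 + 122800)) = -482909*(-1/12536) - 353002/(24153*(-1457)) = 482909/12536 - 353002/(-35190921) = 482909/12536 - 353002*(-1/35190921) = 482909/12536 + 353002/35190921 = 16998437702261/441153385656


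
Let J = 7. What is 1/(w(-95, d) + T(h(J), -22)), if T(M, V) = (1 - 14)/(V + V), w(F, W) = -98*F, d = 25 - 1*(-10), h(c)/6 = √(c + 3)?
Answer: 44/409653 ≈ 0.00010741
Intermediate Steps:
h(c) = 6*√(3 + c) (h(c) = 6*√(c + 3) = 6*√(3 + c))
d = 35 (d = 25 + 10 = 35)
T(M, V) = -13/(2*V) (T(M, V) = -13*1/(2*V) = -13/(2*V))
1/(w(-95, d) + T(h(J), -22)) = 1/(-98*(-95) - 13/2/(-22)) = 1/(9310 - 13/2*(-1/22)) = 1/(9310 + 13/44) = 1/(409653/44) = 44/409653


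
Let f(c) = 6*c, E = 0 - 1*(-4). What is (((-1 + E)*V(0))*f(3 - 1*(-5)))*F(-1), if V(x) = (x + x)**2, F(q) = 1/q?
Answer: 0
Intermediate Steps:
F(q) = 1/q
V(x) = 4*x**2 (V(x) = (2*x)**2 = 4*x**2)
E = 4 (E = 0 + 4 = 4)
(((-1 + E)*V(0))*f(3 - 1*(-5)))*F(-1) = (((-1 + 4)*(4*0**2))*(6*(3 - 1*(-5))))/(-1) = ((3*(4*0))*(6*(3 + 5)))*(-1) = ((3*0)*(6*8))*(-1) = (0*48)*(-1) = 0*(-1) = 0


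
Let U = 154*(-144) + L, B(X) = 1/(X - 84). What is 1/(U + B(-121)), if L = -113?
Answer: -205/4569246 ≈ -4.4865e-5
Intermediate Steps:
B(X) = 1/(-84 + X)
U = -22289 (U = 154*(-144) - 113 = -22176 - 113 = -22289)
1/(U + B(-121)) = 1/(-22289 + 1/(-84 - 121)) = 1/(-22289 + 1/(-205)) = 1/(-22289 - 1/205) = 1/(-4569246/205) = -205/4569246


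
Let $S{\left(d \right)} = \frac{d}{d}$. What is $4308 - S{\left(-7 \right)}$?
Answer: $4307$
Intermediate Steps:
$S{\left(d \right)} = 1$
$4308 - S{\left(-7 \right)} = 4308 - 1 = 4307$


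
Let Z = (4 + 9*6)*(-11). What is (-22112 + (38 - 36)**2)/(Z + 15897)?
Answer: -22108/15259 ≈ -1.4489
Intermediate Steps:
Z = -638 (Z = (4 + 54)*(-11) = 58*(-11) = -638)
(-22112 + (38 - 36)**2)/(Z + 15897) = (-22112 + (38 - 36)**2)/(-638 + 15897) = (-22112 + 2**2)/15259 = (-22112 + 4)*(1/15259) = -22108*1/15259 = -22108/15259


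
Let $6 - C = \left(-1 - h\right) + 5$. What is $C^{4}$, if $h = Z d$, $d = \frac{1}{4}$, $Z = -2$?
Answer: $\frac{81}{16} \approx 5.0625$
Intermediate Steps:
$d = \frac{1}{4} \approx 0.25$
$h = - \frac{1}{2}$ ($h = \left(-2\right) \frac{1}{4} = - \frac{1}{2} \approx -0.5$)
$C = \frac{3}{2}$ ($C = 6 - \left(\left(-1 - - \frac{1}{2}\right) + 5\right) = 6 - \left(\left(-1 + \frac{1}{2}\right) + 5\right) = 6 - \left(- \frac{1}{2} + 5\right) = 6 - \frac{9}{2} = \frac{3}{2} \approx 1.5$)
$C^{4} = \left(\frac{3}{2}\right)^{4} = \frac{81}{16}$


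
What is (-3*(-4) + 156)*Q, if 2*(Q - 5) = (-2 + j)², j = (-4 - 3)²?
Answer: 186396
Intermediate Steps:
j = 49 (j = (-7)² = 49)
Q = 2219/2 (Q = 5 + (-2 + 49)²/2 = 5 + (½)*47² = 5 + (½)*2209 = 5 + 2209/2 = 2219/2 ≈ 1109.5)
(-3*(-4) + 156)*Q = (-3*(-4) + 156)*(2219/2) = (12 + 156)*(2219/2) = 168*(2219/2) = 186396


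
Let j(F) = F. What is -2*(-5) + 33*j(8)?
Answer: 274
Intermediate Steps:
-2*(-5) + 33*j(8) = -2*(-5) + 33*8 = 10 + 264 = 274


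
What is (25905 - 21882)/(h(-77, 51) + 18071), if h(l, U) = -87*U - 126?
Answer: 4023/13508 ≈ 0.29782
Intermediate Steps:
h(l, U) = -126 - 87*U
(25905 - 21882)/(h(-77, 51) + 18071) = (25905 - 21882)/((-126 - 87*51) + 18071) = 4023/((-126 - 4437) + 18071) = 4023/(-4563 + 18071) = 4023/13508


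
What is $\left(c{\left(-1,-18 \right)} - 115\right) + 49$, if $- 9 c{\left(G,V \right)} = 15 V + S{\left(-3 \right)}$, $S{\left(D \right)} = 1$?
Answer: $- \frac{325}{9} \approx -36.111$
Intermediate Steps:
$c{\left(G,V \right)} = - \frac{1}{9} - \frac{5 V}{3}$ ($c{\left(G,V \right)} = - \frac{15 V + 1}{9} = - \frac{1 + 15 V}{9} = - \frac{1}{9} - \frac{5 V}{3}$)
$\left(c{\left(-1,-18 \right)} - 115\right) + 49 = \left(\left(- \frac{1}{9} - -30\right) - 115\right) + 49 = \left(\left(- \frac{1}{9} + 30\right) - 115\right) + 49 = \left(\frac{269}{9} - 115\right) + 49 = - \frac{766}{9} + 49 = - \frac{325}{9}$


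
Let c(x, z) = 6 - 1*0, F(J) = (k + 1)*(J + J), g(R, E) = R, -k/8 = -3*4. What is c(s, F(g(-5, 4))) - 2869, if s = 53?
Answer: -2863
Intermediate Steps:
k = 96 (k = -(-24)*4 = -8*(-12) = 96)
F(J) = 194*J (F(J) = (96 + 1)*(J + J) = 97*(2*J) = 194*J)
c(x, z) = 6 (c(x, z) = 6 + 0 = 6)
c(s, F(g(-5, 4))) - 2869 = 6 - 2869 = -2863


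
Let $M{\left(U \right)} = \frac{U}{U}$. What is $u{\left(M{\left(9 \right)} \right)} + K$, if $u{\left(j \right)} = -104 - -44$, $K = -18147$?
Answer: $-18207$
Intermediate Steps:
$M{\left(U \right)} = 1$
$u{\left(j \right)} = -60$ ($u{\left(j \right)} = -104 + 44 = -60$)
$u{\left(M{\left(9 \right)} \right)} + K = -60 - 18147 = -18207$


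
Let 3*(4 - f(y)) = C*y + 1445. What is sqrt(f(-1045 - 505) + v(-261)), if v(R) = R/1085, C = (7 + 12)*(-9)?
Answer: I*sqrt(941133897690)/3255 ≈ 298.04*I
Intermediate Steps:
C = -171 (C = 19*(-9) = -171)
f(y) = -1433/3 + 57*y (f(y) = 4 - (-171*y + 1445)/3 = 4 - (1445 - 171*y)/3 = 4 + (-1445/3 + 57*y) = -1433/3 + 57*y)
v(R) = R/1085 (v(R) = R*(1/1085) = R/1085)
sqrt(f(-1045 - 505) + v(-261)) = sqrt((-1433/3 + 57*(-1045 - 505)) + (1/1085)*(-261)) = sqrt((-1433/3 + 57*(-1550)) - 261/1085) = sqrt((-1433/3 - 88350) - 261/1085) = sqrt(-266483/3 - 261/1085) = sqrt(-289134838/3255) = I*sqrt(941133897690)/3255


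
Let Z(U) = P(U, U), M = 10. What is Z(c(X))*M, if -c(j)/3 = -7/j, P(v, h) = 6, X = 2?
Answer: 60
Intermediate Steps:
c(j) = 21/j (c(j) = -(-21)/j = 21/j)
Z(U) = 6
Z(c(X))*M = 6*10 = 60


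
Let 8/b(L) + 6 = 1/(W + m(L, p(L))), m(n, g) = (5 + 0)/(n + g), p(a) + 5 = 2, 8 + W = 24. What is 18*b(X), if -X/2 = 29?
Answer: -139824/5765 ≈ -24.254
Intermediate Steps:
W = 16 (W = -8 + 24 = 16)
X = -58 (X = -2*29 = -58)
p(a) = -3 (p(a) = -5 + 2 = -3)
m(n, g) = 5/(g + n)
b(L) = 8/(-6 + 1/(16 + 5/(-3 + L)))
18*b(X) = 18*(8*(43 - 16*(-58))/(5*(-51 + 19*(-58)))) = 18*(8*(43 + 928)/(5*(-51 - 1102))) = 18*((8/5)*971/(-1153)) = 18*((8/5)*(-1/1153)*971) = 18*(-7768/5765) = -139824/5765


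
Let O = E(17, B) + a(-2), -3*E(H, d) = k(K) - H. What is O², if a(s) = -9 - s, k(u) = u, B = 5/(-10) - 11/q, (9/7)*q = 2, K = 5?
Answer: 9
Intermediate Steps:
q = 14/9 (q = (7/9)*2 = 14/9 ≈ 1.5556)
B = -53/7 (B = 5/(-10) - 11/14/9 = 5*(-⅒) - 11*9/14 = -½ - 99/14 = -53/7 ≈ -7.5714)
E(H, d) = -5/3 + H/3 (E(H, d) = -(5 - H)/3 = -5/3 + H/3)
O = -3 (O = (-5/3 + (⅓)*17) + (-9 - 1*(-2)) = (-5/3 + 17/3) + (-9 + 2) = 4 - 7 = -3)
O² = (-3)² = 9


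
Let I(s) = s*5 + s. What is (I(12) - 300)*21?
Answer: -4788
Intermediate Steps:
I(s) = 6*s (I(s) = 5*s + s = 6*s)
(I(12) - 300)*21 = (6*12 - 300)*21 = (72 - 300)*21 = -228*21 = -4788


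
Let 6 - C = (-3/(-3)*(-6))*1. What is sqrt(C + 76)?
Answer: 2*sqrt(22) ≈ 9.3808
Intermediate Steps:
C = 12 (C = 6 - -3/(-3)*(-6) = 6 - -3*(-1/3)*(-6) = 6 - 1*(-6) = 6 + 6 = 12)
sqrt(C + 76) = sqrt(12 + 76) = sqrt(88) = 2*sqrt(22)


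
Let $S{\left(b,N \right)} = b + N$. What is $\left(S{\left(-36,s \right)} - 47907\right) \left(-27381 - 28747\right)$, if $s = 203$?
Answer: $2679550720$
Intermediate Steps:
$S{\left(b,N \right)} = N + b$
$\left(S{\left(-36,s \right)} - 47907\right) \left(-27381 - 28747\right) = \left(\left(203 - 36\right) - 47907\right) \left(-27381 - 28747\right) = \left(167 - 47907\right) \left(-56128\right) = \left(-47740\right) \left(-56128\right) = 2679550720$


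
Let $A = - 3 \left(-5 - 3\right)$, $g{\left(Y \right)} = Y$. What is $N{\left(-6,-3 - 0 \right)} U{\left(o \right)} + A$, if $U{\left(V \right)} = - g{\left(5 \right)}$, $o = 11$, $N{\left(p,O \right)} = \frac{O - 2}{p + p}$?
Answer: $\frac{263}{12} \approx 21.917$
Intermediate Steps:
$N{\left(p,O \right)} = \frac{-2 + O}{2 p}$
$U{\left(V \right)} = -5$ ($U{\left(V \right)} = \left(-1\right) 5 = -5$)
$A = 24$ ($A = \left(-3\right) \left(-8\right) = 24$)
$N{\left(-6,-3 - 0 \right)} U{\left(o \right)} + A = \frac{-2 - 3}{2 \left(-6\right)} \left(-5\right) + 24 = \frac{1}{2} \left(- \frac{1}{6}\right) \left(-2 + \left(-3 + 0\right)\right) \left(-5\right) + 24 = \frac{1}{2} \left(- \frac{1}{6}\right) \left(-2 - 3\right) \left(-5\right) + 24 = \frac{1}{2} \left(- \frac{1}{6}\right) \left(-5\right) \left(-5\right) + 24 = \frac{5}{12} \left(-5\right) + 24 = - \frac{25}{12} + 24 = \frac{263}{12}$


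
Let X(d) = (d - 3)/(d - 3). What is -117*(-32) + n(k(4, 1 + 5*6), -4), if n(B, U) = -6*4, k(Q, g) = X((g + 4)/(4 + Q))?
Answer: 3720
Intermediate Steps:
X(d) = 1 (X(d) = (-3 + d)/(-3 + d) = 1)
k(Q, g) = 1
n(B, U) = -24
-117*(-32) + n(k(4, 1 + 5*6), -4) = -117*(-32) - 24 = 3744 - 24 = 3720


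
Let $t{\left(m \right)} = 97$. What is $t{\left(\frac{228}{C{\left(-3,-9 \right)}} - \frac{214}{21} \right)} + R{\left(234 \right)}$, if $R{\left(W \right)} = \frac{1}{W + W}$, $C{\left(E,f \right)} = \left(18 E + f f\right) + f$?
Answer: $\frac{45397}{468} \approx 97.002$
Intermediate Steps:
$C{\left(E,f \right)} = f + f^{2} + 18 E$ ($C{\left(E,f \right)} = \left(18 E + f^{2}\right) + f = \left(f^{2} + 18 E\right) + f = f + f^{2} + 18 E$)
$R{\left(W \right)} = \frac{1}{2 W}$
$t{\left(\frac{228}{C{\left(-3,-9 \right)}} - \frac{214}{21} \right)} + R{\left(234 \right)} = 97 + \frac{1}{2 \cdot 234} = 97 + \frac{1}{2} \cdot \frac{1}{234} = 97 + \frac{1}{468} = \frac{45397}{468}$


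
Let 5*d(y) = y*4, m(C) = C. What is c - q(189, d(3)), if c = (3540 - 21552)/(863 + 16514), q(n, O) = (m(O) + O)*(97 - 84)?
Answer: -5511684/86885 ≈ -63.437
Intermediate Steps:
d(y) = 4*y/5 (d(y) = (y*4)/5 = (4*y)/5 = 4*y/5)
q(n, O) = 26*O (q(n, O) = (O + O)*(97 - 84) = (2*O)*13 = 26*O)
c = -18012/17377 ≈ -1.0365
c - q(189, d(3)) = -18012/17377 - 26*(⅘)*3 = -18012/17377 - 26*12/5 = -18012/17377 - 1*312/5 = -18012/17377 - 312/5 = -5511684/86885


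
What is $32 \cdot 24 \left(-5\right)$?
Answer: $-3840$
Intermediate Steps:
$32 \cdot 24 \left(-5\right) = 768 \left(-5\right) = -3840$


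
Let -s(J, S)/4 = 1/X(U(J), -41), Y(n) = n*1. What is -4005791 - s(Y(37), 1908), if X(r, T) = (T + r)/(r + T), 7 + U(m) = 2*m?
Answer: -4005787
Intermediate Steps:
Y(n) = n
U(m) = -7 + 2*m
X(r, T) = 1 (X(r, T) = (T + r)/(T + r) = 1)
s(J, S) = -4 (s(J, S) = -4/1 = -4*1 = -4)
-4005791 - s(Y(37), 1908) = -4005791 - 1*(-4) = -4005791 + 4 = -4005787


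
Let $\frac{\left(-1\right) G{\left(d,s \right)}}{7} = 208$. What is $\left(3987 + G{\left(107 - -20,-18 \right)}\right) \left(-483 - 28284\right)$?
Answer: $-72809277$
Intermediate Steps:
$G{\left(d,s \right)} = -1456$ ($G{\left(d,s \right)} = \left(-7\right) 208 = -1456$)
$\left(3987 + G{\left(107 - -20,-18 \right)}\right) \left(-483 - 28284\right) = \left(3987 - 1456\right) \left(-483 - 28284\right) = 2531 \left(-28767\right) = -72809277$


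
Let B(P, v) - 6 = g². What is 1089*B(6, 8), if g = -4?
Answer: 23958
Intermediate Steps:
B(P, v) = 22 (B(P, v) = 6 + (-4)² = 6 + 16 = 22)
1089*B(6, 8) = 1089*22 = 23958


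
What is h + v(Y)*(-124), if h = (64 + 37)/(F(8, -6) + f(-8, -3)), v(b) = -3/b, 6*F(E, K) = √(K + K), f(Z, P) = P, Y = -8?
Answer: -2211/28 - 101*I*√3/28 ≈ -78.964 - 6.2478*I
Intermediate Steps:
F(E, K) = √2*√K/6 (F(E, K) = √(K + K)/6 = √(2*K)/6 = (√2*√K)/6 = √2*√K/6)
h = 101/(-3 + I*√3/3) (h = (64 + 37)/(√2*√(-6)/6 - 3) = 101/(√2*(I*√6)/6 - 3) = 101/(I*√3/3 - 3) = 101/(-3 + I*√3/3) ≈ -32.464 - 6.2478*I)
h + v(Y)*(-124) = (-909/28 - 101*I*√3/28) - 3/(-8)*(-124) = (-909/28 - 101*I*√3/28) - 3*(-⅛)*(-124) = (-909/28 - 101*I*√3/28) + (3/8)*(-124) = (-909/28 - 101*I*√3/28) - 93/2 = -2211/28 - 101*I*√3/28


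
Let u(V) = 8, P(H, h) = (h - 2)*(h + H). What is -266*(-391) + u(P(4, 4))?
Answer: 104014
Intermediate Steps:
P(H, h) = (-2 + h)*(H + h)
-266*(-391) + u(P(4, 4)) = -266*(-391) + 8 = 104006 + 8 = 104014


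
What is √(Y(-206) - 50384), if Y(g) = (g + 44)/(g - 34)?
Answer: I*√20153330/20 ≈ 224.46*I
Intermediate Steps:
Y(g) = (44 + g)/(-34 + g)
√(Y(-206) - 50384) = √((44 - 206)/(-34 - 206) - 50384) = √(-162/(-240) - 50384) = √(-1/240*(-162) - 50384) = √(27/40 - 50384) = √(-2015333/40) = I*√20153330/20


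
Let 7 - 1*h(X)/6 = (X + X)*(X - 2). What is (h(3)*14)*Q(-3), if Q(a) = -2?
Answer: -168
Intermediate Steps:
h(X) = 42 - 12*X*(-2 + X) (h(X) = 42 - 6*(X + X)*(X - 2) = 42 - 6*2*X*(-2 + X) = 42 - 12*X*(-2 + X))
(h(3)*14)*Q(-3) = ((42 - 12*3² + 24*3)*14)*(-2) = ((42 - 12*9 + 72)*14)*(-2) = ((42 - 108 + 72)*14)*(-2) = (6*14)*(-2) = 84*(-2) = -168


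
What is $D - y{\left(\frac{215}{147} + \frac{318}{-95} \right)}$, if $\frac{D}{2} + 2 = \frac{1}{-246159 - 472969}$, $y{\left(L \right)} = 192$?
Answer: $- \frac{70474545}{359564} \approx -196.0$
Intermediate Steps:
$D = - \frac{1438257}{359564}$ ($D = -4 + \frac{2}{-246159 - 472969} = -4 + \frac{2}{-719128} = -4 + 2 \left(- \frac{1}{719128}\right) = -4 - \frac{1}{359564} = - \frac{1438257}{359564} \approx -4.0$)
$D - y{\left(\frac{215}{147} + \frac{318}{-95} \right)} = - \frac{1438257}{359564} - 192 = - \frac{70474545}{359564}$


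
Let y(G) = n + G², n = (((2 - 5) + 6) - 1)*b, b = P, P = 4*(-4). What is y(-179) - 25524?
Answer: 6485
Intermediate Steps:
P = -16
b = -16
n = -32 (n = (((2 - 5) + 6) - 1)*(-16) = ((-3 + 6) - 1)*(-16) = (3 - 1)*(-16) = 2*(-16) = -32)
y(G) = -32 + G²
y(-179) - 25524 = (-32 + (-179)²) - 25524 = (-32 + 32041) - 25524 = 32009 - 25524 = 6485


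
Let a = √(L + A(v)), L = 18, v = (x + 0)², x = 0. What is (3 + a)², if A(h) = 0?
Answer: 27 + 18*√2 ≈ 52.456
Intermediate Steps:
v = 0 (v = (0 + 0)² = 0² = 0)
a = 3*√2 (a = √(18 + 0) = √18 = 3*√2 ≈ 4.2426)
(3 + a)² = (3 + 3*√2)²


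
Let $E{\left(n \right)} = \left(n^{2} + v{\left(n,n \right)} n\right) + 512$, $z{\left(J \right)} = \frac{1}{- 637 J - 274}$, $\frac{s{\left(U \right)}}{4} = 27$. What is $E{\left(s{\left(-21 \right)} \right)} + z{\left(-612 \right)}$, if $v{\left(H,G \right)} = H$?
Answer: $\frac{9287348801}{389570} \approx 23840.0$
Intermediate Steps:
$s{\left(U \right)} = 108$ ($s{\left(U \right)} = 4 \cdot 27 = 108$)
$z{\left(J \right)} = \frac{1}{-274 - 637 J}$
$E{\left(n \right)} = 512 + 2 n^{2}$ ($E{\left(n \right)} = \left(n^{2} + n n\right) + 512 = \left(n^{2} + n^{2}\right) + 512 = 2 n^{2} + 512 = 512 + 2 n^{2}$)
$E{\left(s{\left(-21 \right)} \right)} + z{\left(-612 \right)} = \left(512 + 2 \cdot 108^{2}\right) - \frac{1}{274 + 637 \left(-612\right)} = \left(512 + 2 \cdot 11664\right) - \frac{1}{274 - 389844} = \left(512 + 23328\right) - \frac{1}{-389570} = 23840 - - \frac{1}{389570} = 23840 + \frac{1}{389570} = \frac{9287348801}{389570}$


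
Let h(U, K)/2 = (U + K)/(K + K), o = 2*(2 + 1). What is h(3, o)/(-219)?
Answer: -1/146 ≈ -0.0068493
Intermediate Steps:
o = 6 (o = 2*3 = 6)
h(U, K) = (K + U)/K (h(U, K) = 2*((U + K)/(K + K)) = 2*((K + U)/((2*K))) = 2*((K + U)*(1/(2*K))) = 2*((K + U)/(2*K)) = (K + U)/K)
h(3, o)/(-219) = ((6 + 3)/6)/(-219) = ((⅙)*9)*(-1/219) = (3/2)*(-1/219) = -1/146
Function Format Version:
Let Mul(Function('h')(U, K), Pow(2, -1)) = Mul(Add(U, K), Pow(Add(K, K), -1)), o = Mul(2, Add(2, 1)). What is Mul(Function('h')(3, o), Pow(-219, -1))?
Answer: Rational(-1, 146) ≈ -0.0068493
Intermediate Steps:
o = 6 (o = Mul(2, 3) = 6)
Function('h')(U, K) = Mul(Pow(K, -1), Add(K, U)) (Function('h')(U, K) = Mul(2, Mul(Add(U, K), Pow(Add(K, K), -1))) = Mul(2, Mul(Add(K, U), Pow(Mul(2, K), -1))) = Mul(2, Mul(Add(K, U), Mul(Rational(1, 2), Pow(K, -1)))) = Mul(2, Mul(Rational(1, 2), Pow(K, -1), Add(K, U))) = Mul(Pow(K, -1), Add(K, U)))
Mul(Function('h')(3, o), Pow(-219, -1)) = Mul(Mul(Pow(6, -1), Add(6, 3)), Pow(-219, -1)) = Mul(Mul(Rational(1, 6), 9), Rational(-1, 219)) = Mul(Rational(3, 2), Rational(-1, 219)) = Rational(-1, 146)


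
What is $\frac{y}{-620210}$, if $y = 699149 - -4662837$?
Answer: $- \frac{2680993}{310105} \approx -8.6454$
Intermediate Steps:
$y = 5361986$ ($y = 699149 + 4662837 = 5361986$)
$\frac{y}{-620210} = \frac{5361986}{-620210} = 5361986 \left(- \frac{1}{620210}\right) = - \frac{2680993}{310105}$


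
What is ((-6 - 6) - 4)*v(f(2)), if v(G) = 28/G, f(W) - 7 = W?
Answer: -448/9 ≈ -49.778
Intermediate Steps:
f(W) = 7 + W
((-6 - 6) - 4)*v(f(2)) = ((-6 - 6) - 4)*(28/(7 + 2)) = (-12 - 4)*(28/9) = -448/9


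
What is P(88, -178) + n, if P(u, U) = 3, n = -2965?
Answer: -2962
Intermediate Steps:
P(88, -178) + n = 3 - 2965 = -2962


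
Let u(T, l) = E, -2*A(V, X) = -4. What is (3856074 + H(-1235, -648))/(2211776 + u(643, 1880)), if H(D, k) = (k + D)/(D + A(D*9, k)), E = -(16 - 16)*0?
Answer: 4754541125/2727119808 ≈ 1.7434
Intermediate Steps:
A(V, X) = 2 (A(V, X) = -½*(-4) = 2)
E = 0 (E = -0*0 = -1*0 = 0)
u(T, l) = 0
H(D, k) = (D + k)/(2 + D) (H(D, k) = (k + D)/(D + 2) = (D + k)/(2 + D))
(3856074 + H(-1235, -648))/(2211776 + u(643, 1880)) = (3856074 + (-1235 - 648)/(2 - 1235))/(2211776 + 0) = (3856074 - 1883/(-1233))/2211776 = (3856074 - 1/1233*(-1883))*(1/2211776) = (3856074 + 1883/1233)*(1/2211776) = (4754541125/1233)*(1/2211776) = 4754541125/2727119808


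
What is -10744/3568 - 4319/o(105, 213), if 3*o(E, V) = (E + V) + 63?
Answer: -2096835/56642 ≈ -37.019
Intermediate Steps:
o(E, V) = 21 + E/3 + V/3 (o(E, V) = ((E + V) + 63)/3 = (63 + E + V)/3 = 21 + E/3 + V/3)
-10744/3568 - 4319/o(105, 213) = -10744/3568 - 4319/(21 + (⅓)*105 + (⅓)*213) = -10744*1/3568 - 4319/(21 + 35 + 71) = -1343/446 - 4319/127 = -2096835/56642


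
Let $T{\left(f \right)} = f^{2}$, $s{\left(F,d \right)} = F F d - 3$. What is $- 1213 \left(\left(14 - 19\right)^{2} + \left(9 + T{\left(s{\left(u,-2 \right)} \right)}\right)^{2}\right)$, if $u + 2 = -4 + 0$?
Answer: $-38503022953$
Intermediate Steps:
$u = -6$ ($u = -2 + \left(-4 + 0\right) = -2 - 4 = -6$)
$s{\left(F,d \right)} = -3 + d F^{2}$ ($s{\left(F,d \right)} = F^{2} d - 3 = d F^{2} - 3 = -3 + d F^{2}$)
$- 1213 \left(\left(14 - 19\right)^{2} + \left(9 + T{\left(s{\left(u,-2 \right)} \right)}\right)^{2}\right) = - 1213 \left(\left(14 - 19\right)^{2} + \left(9 + \left(-3 - 2 \left(-6\right)^{2}\right)^{2}\right)^{2}\right) = - 1213 \left(\left(-5\right)^{2} + \left(9 + \left(-3 - 72\right)^{2}\right)^{2}\right) = - 1213 \left(25 + \left(9 + \left(-3 - 72\right)^{2}\right)^{2}\right) = - 1213 \left(25 + \left(9 + \left(-75\right)^{2}\right)^{2}\right) = - 1213 \left(25 + \left(9 + 5625\right)^{2}\right) = - 1213 \left(25 + 5634^{2}\right) = - 1213 \left(25 + 31741956\right) = \left(-1213\right) 31741981 = -38503022953$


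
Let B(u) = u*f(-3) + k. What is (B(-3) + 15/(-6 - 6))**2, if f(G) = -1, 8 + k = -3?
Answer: 1369/16 ≈ 85.563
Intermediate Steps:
k = -11 (k = -8 - 3 = -11)
B(u) = -11 - u (B(u) = u*(-1) - 11 = -u - 11 = -11 - u)
(B(-3) + 15/(-6 - 6))**2 = ((-11 - 1*(-3)) + 15/(-6 - 6))**2 = ((-11 + 3) + 15/(-12))**2 = (-8 + 15*(-1/12))**2 = (-8 - 5/4)**2 = (-37/4)**2 = 1369/16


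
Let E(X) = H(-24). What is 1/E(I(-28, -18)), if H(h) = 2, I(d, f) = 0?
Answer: 1/2 ≈ 0.50000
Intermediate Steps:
E(X) = 2
1/E(I(-28, -18)) = 1/2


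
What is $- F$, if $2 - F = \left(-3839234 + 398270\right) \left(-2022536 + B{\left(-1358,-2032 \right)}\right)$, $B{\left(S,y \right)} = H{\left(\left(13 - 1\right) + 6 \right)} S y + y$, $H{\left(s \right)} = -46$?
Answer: $443745148360414$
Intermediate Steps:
$B{\left(S,y \right)} = y - 46 S y$ ($B{\left(S,y \right)} = - 46 S y + y = y - 46 S y$)
$F = -443745148360414$ ($F = 2 - \left(-3839234 + 398270\right) \left(-2022536 - 2032 \left(1 - -62468\right)\right) = 2 - - 3440964 \left(-2022536 - 2032 \left(1 + 62468\right)\right) = 2 - - 3440964 \left(-2022536 - 126937008\right) = 2 - \left(-3440964\right) \left(-128959544\right) = 2 - 443745148360416 = -443745148360414$)
$- F = \left(-1\right) \left(-443745148360414\right) = 443745148360414$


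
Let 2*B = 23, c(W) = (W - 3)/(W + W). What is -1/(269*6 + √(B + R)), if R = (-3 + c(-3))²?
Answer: -3228/5209961 + √62/5209961 ≈ -0.00061807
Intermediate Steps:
c(W) = (-3 + W)/(2*W) (c(W) = (-3 + W)/((2*W)) = (-3 + W)*(1/(2*W)) = (-3 + W)/(2*W))
B = 23/2 (B = (½)*23 = 23/2 ≈ 11.500)
R = 4 (R = (-3 + (½)*(-3 - 3)/(-3))² = (-3 + (½)*(-⅓)*(-6))² = (-3 + 1)² = (-2)² = 4)
-1/(269*6 + √(B + R)) = -1/(269*6 + √(23/2 + 4)) = -1/(1614 + √(31/2)) = -1/(1614 + √62/2)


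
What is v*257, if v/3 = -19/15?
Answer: -4883/5 ≈ -976.60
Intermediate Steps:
v = -19/5 (v = 3*(-19/15) = -19/5 ≈ -3.8000)
v*257 = -19/5*257 = -4883/5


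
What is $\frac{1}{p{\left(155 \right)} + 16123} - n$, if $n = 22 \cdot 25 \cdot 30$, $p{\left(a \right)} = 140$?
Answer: $- \frac{268339499}{16263} \approx -16500.0$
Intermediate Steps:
$n = 16500$ ($n = 550 \cdot 30 = 16500$)
$\frac{1}{p{\left(155 \right)} + 16123} - n = \frac{1}{140 + 16123} - 16500 = \frac{1}{16263} - 16500 = - \frac{268339499}{16263}$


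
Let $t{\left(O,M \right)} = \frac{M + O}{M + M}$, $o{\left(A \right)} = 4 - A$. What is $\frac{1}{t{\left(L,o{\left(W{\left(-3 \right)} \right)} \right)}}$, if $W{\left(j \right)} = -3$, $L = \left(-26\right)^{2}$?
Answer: $\frac{14}{683} \approx 0.020498$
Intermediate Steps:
$L = 676$
$t{\left(O,M \right)} = \frac{M + O}{2 M}$
$\frac{1}{t{\left(L,o{\left(W{\left(-3 \right)} \right)} \right)}} = \frac{1}{\frac{1}{2} \frac{1}{4 - -3} \left(\left(4 - -3\right) + 676\right)} = \frac{1}{\frac{1}{2} \frac{1}{4 + 3} \left(\left(4 + 3\right) + 676\right)} = \frac{1}{\frac{1}{2} \cdot \frac{1}{7} \left(7 + 676\right)} = \frac{1}{\frac{1}{2} \cdot \frac{1}{7} \cdot 683} = \frac{1}{\frac{683}{14}} = \frac{14}{683}$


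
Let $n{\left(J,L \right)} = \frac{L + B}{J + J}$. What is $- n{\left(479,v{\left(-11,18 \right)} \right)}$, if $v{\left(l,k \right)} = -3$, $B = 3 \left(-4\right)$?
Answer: $\frac{15}{958} \approx 0.015658$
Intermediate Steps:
$B = -12$
$n{\left(J,L \right)} = \frac{-12 + L}{2 J}$ ($n{\left(J,L \right)} = \frac{L - 12}{J + J} = \frac{-12 + L}{2 J}$)
$- n{\left(479,v{\left(-11,18 \right)} \right)} = - \frac{-12 - 3}{2 \cdot 479} = - \frac{-15}{2 \cdot 479} = \left(-1\right) \left(- \frac{15}{958}\right) = \frac{15}{958}$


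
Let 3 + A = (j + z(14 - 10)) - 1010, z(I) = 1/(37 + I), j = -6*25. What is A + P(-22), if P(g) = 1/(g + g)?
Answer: -2098049/1804 ≈ -1163.0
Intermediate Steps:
P(g) = 1/(2*g)
j = -150
A = -47682/41 (A = -3 + ((-150 + 1/(37 + (14 - 10))) - 1010) = -3 + ((-150 + 1/(37 + 4)) - 1010) = -3 + ((-150 + 1/41) - 1010) = -3 + (-6149/41 - 1010) = -3 - 47559/41 = -47682/41 ≈ -1163.0)
A + P(-22) = -47682/41 + (½)/(-22) = -47682/41 + (½)*(-1/22) = -47682/41 - 1/44 = -2098049/1804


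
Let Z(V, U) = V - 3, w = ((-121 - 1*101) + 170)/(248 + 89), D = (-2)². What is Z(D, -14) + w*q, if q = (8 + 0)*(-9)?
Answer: 4081/337 ≈ 12.110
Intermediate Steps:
D = 4
q = -72 (q = 8*(-9) = -72)
w = -52/337 (w = ((-121 - 101) + 170)/337 = (-222 + 170)*(1/337) = -52*1/337 = -52/337 ≈ -0.15430)
Z(V, U) = -3 + V
Z(D, -14) + w*q = (-3 + 4) - 52/337*(-72) = 1 + 3744/337 = 4081/337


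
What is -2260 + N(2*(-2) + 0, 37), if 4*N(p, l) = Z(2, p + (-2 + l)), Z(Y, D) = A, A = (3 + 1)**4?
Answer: -2196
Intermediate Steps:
A = 256 (A = 4**4 = 256)
Z(Y, D) = 256
N(p, l) = 64 (N(p, l) = (1/4)*256 = 64)
-2260 + N(2*(-2) + 0, 37) = -2260 + 64 = -2196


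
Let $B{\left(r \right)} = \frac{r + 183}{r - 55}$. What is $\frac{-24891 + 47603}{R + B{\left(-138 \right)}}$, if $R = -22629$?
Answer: $- \frac{2191708}{2183721} \approx -1.0037$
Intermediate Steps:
$B{\left(r \right)} = \frac{183 + r}{-55 + r}$
$\frac{-24891 + 47603}{R + B{\left(-138 \right)}} = \frac{-24891 + 47603}{-22629 + \frac{183 - 138}{-55 - 138}} = \frac{22712}{-22629 + \frac{1}{-193} \cdot 45} = \frac{22712}{-22629 - \frac{45}{193}} = \frac{22712}{- \frac{4367442}{193}} = 22712 \left(- \frac{193}{4367442}\right) = - \frac{2191708}{2183721}$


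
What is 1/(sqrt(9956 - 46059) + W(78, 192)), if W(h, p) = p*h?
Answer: 14976/224316679 - I*sqrt(36103)/224316679 ≈ 6.6763e-5 - 8.4705e-7*I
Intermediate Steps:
W(h, p) = h*p
1/(sqrt(9956 - 46059) + W(78, 192)) = 1/(sqrt(9956 - 46059) + 78*192) = 1/(sqrt(-36103) + 14976) = 1/(I*sqrt(36103) + 14976) = 1/(14976 + I*sqrt(36103))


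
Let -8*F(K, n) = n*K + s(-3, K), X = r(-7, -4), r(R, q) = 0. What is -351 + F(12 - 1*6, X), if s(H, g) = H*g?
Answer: -1395/4 ≈ -348.75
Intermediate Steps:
X = 0
F(K, n) = 3*K/8 - K*n/8 (F(K, n) = -(n*K - 3*K)/8 = -(K*n - 3*K)/8 = -(-3*K + K*n)/8 = 3*K/8 - K*n/8)
-351 + F(12 - 1*6, X) = -351 + (12 - 1*6)*(3 - 1*0)/8 = -351 + (12 - 6)*(3 + 0)/8 = -351 + (⅛)*6*3 = -351 + 9/4 = -1395/4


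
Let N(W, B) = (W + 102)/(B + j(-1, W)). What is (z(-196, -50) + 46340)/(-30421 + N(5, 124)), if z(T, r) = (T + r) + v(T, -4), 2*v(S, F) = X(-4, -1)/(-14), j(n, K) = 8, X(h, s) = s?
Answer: -42590889/28108255 ≈ -1.5152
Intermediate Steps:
v(S, F) = 1/28 (v(S, F) = (-1/(-14))/2 = (-1*(-1/14))/2 = (½)*(1/14) = 1/28)
N(W, B) = (102 + W)/(8 + B) (N(W, B) = (W + 102)/(B + 8) = (102 + W)/(8 + B))
z(T, r) = 1/28 + T + r (z(T, r) = (T + r) + 1/28 = 1/28 + T + r)
(z(-196, -50) + 46340)/(-30421 + N(5, 124)) = ((1/28 - 196 - 50) + 46340)/(-30421 + (102 + 5)/(8 + 124)) = (-6887/28 + 46340)/(-30421 + 107/132) = 1290633/(28*(-30421 + (1/132)*107)) = 1290633/(28*(-30421 + 107/132)) = 1290633/(28*(-4015465/132)) = (1290633/28)*(-132/4015465) = -42590889/28108255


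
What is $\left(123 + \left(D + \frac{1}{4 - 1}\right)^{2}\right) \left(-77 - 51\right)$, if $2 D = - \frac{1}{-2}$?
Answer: $- \frac{142088}{9} \approx -15788.0$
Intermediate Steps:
$D = \frac{1}{4}$ ($D = \frac{\left(-1\right) \frac{1}{-2}}{2} = \frac{\left(-1\right) \left(- \frac{1}{2}\right)}{2} = \frac{1}{2} \cdot \frac{1}{2} = \frac{1}{4} \approx 0.25$)
$\left(123 + \left(D + \frac{1}{4 - 1}\right)^{2}\right) \left(-77 - 51\right) = \left(123 + \left(\frac{1}{4} + \frac{1}{4 - 1}\right)^{2}\right) \left(-77 - 51\right) = \left(123 + \left(\frac{1}{4} + \frac{1}{3}\right)^{2}\right) \left(-128\right) = \left(123 + \left(\frac{7}{12}\right)^{2}\right) \left(-128\right) = \left(123 + \frac{49}{144}\right) \left(-128\right) = \frac{17761}{144} \left(-128\right) = - \frac{142088}{9}$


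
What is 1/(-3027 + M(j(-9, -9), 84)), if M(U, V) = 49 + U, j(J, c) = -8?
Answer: -1/2986 ≈ -0.00033490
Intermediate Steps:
1/(-3027 + M(j(-9, -9), 84)) = 1/(-3027 + (49 - 8)) = 1/(-3027 + 41) = 1/(-2986) = -1/2986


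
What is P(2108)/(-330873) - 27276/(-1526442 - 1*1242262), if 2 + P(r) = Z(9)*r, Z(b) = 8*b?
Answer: -102798097237/229022349648 ≈ -0.44886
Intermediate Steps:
P(r) = -2 + 72*r (P(r) = -2 + (8*9)*r = -2 + 72*r)
P(2108)/(-330873) - 27276/(-1526442 - 1*1242262) = (-2 + 72*2108)/(-330873) - 27276/(-1526442 - 1*1242262) = (-2 + 151776)*(-1/330873) - 27276/(-1526442 - 1242262) = 151774*(-1/330873) - 27276/(-2768704) = -151774/330873 - 27276*(-1/2768704) = -151774/330873 + 6819/692176 = -102798097237/229022349648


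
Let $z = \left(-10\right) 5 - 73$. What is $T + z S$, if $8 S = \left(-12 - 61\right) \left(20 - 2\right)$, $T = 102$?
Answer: $\frac{81219}{4} \approx 20305.0$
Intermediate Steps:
$S = - \frac{657}{4}$ ($S = \frac{\left(-12 - 61\right) \left(20 - 2\right)}{8} = \frac{\left(-73\right) 18}{8} = \frac{1}{8} \left(-1314\right) = - \frac{657}{4} \approx -164.25$)
$z = -123$ ($z = -50 - 73 = -123$)
$T + z S = 102 - - \frac{80811}{4} = 102 + \frac{80811}{4} = \frac{81219}{4}$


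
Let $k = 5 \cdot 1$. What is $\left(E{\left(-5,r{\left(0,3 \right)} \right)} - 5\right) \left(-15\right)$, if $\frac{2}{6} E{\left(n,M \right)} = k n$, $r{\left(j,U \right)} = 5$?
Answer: $1200$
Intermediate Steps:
$k = 5$
$E{\left(n,M \right)} = 15 n$ ($E{\left(n,M \right)} = 3 \cdot 5 n = 15 n$)
$\left(E{\left(-5,r{\left(0,3 \right)} \right)} - 5\right) \left(-15\right) = \left(15 \left(-5\right) - 5\right) \left(-15\right) = \left(-75 - 5\right) \left(-15\right) = \left(-80\right) \left(-15\right) = 1200$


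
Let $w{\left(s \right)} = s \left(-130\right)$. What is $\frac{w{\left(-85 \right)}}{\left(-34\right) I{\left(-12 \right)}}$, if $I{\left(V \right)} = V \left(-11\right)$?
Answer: $- \frac{325}{132} \approx -2.4621$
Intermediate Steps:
$I{\left(V \right)} = - 11 V$
$w{\left(s \right)} = - 130 s$
$\frac{w{\left(-85 \right)}}{\left(-34\right) I{\left(-12 \right)}} = \frac{\left(-130\right) \left(-85\right)}{\left(-34\right) \left(\left(-11\right) \left(-12\right)\right)} = \frac{11050}{\left(-34\right) 132} = \frac{11050}{-4488} = 11050 \left(- \frac{1}{4488}\right) = - \frac{325}{132}$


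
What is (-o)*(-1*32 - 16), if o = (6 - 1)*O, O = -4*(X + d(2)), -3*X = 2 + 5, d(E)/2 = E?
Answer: -1600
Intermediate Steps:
d(E) = 2*E
X = -7/3 (X = -(2 + 5)/3 = -1/3*7 = -7/3 ≈ -2.3333)
O = -20/3 (O = -4*(-7/3 + 2*2) = -4*(-7/3 + 4) = -4*5/3 = -20/3 ≈ -6.6667)
o = -100/3 (o = (6 - 1)*(-20/3) = 5*(-20/3) = -100/3 ≈ -33.333)
(-o)*(-1*32 - 16) = (-1*(-100/3))*(-1*32 - 16) = 100*(-32 - 16)/3 = (100/3)*(-48) = -1600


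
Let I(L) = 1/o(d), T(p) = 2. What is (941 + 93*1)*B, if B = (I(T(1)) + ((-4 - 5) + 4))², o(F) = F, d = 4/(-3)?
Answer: 273493/8 ≈ 34187.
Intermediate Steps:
d = -4/3 (d = 4*(-⅓) = -4/3 ≈ -1.3333)
I(L) = -¾ (I(L) = 1/(-4/3) = -¾)
B = 529/16 (B = (-¾ + ((-4 - 5) + 4))² = (-¾ + (-9 + 4))² = (-¾ - 5)² = (-23/4)² = 529/16 ≈ 33.063)
(941 + 93*1)*B = (941 + 93*1)*(529/16) = (941 + 93)*(529/16) = 1034*(529/16) = 273493/8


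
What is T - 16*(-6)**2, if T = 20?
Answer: -556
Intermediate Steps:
T - 16*(-6)**2 = 20 - 16*(-6)**2 = 20 - 16*36 = 20 - 576 = -556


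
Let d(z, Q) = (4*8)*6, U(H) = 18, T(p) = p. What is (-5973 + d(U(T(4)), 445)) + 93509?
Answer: 87728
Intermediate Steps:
d(z, Q) = 192 (d(z, Q) = 32*6 = 192)
(-5973 + d(U(T(4)), 445)) + 93509 = (-5973 + 192) + 93509 = -5781 + 93509 = 87728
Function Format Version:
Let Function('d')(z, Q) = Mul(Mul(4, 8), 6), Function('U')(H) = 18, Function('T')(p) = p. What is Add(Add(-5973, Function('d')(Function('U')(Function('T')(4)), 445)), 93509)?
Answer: 87728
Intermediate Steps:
Function('d')(z, Q) = 192 (Function('d')(z, Q) = Mul(32, 6) = 192)
Add(Add(-5973, Function('d')(Function('U')(Function('T')(4)), 445)), 93509) = Add(Add(-5973, 192), 93509) = Add(-5781, 93509) = 87728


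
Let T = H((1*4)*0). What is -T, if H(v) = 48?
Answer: -48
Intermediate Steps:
T = 48
-T = -1*48 = -48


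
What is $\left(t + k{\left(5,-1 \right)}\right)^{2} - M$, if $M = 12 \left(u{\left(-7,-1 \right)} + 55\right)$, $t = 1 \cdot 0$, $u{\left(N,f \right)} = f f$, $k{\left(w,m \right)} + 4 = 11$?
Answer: $-623$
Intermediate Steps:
$k{\left(w,m \right)} = 7$ ($k{\left(w,m \right)} = -4 + 11 = 7$)
$u{\left(N,f \right)} = f^{2}$
$t = 0$
$M = 672$ ($M = 12 \left(\left(-1\right)^{2} + 55\right) = 12 \left(1 + 55\right) = 12 \cdot 56 = 672$)
$\left(t + k{\left(5,-1 \right)}\right)^{2} - M = \left(0 + 7\right)^{2} - 672 = 7^{2} - 672 = 49 - 672 = -623$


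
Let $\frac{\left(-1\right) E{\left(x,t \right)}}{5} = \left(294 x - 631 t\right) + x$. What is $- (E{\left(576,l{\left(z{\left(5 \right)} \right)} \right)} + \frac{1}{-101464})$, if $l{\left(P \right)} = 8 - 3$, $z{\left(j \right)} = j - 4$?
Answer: $\frac{84603219801}{101464} \approx 8.3383 \cdot 10^{5}$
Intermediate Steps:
$z{\left(j \right)} = -4 + j$
$l{\left(P \right)} = 5$ ($l{\left(P \right)} = 8 - 3 = 5$)
$E{\left(x,t \right)} = - 1475 x + 3155 t$ ($E{\left(x,t \right)} = - 5 \left(\left(294 x - 631 t\right) + x\right) = - 5 \left(\left(- 631 t + 294 x\right) + x\right) = - 5 \left(- 631 t + 295 x\right) = - 1475 x + 3155 t$)
$- (E{\left(576,l{\left(z{\left(5 \right)} \right)} \right)} + \frac{1}{-101464}) = - (\left(\left(-1475\right) 576 + 3155 \cdot 5\right) + \frac{1}{-101464}) = - (\left(-849600 + 15775\right) - \frac{1}{101464}) = - (-833825 - \frac{1}{101464}) = \left(-1\right) \left(- \frac{84603219801}{101464}\right) = \frac{84603219801}{101464}$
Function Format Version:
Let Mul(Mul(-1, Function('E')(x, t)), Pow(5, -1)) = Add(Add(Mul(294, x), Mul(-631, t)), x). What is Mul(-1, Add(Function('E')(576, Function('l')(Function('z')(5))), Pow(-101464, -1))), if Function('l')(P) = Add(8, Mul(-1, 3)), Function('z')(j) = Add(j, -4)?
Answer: Rational(84603219801, 101464) ≈ 8.3383e+5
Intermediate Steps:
Function('z')(j) = Add(-4, j)
Function('l')(P) = 5 (Function('l')(P) = Add(8, -3) = 5)
Function('E')(x, t) = Add(Mul(-1475, x), Mul(3155, t)) (Function('E')(x, t) = Mul(-5, Add(Add(Mul(294, x), Mul(-631, t)), x)) = Mul(-5, Add(Add(Mul(-631, t), Mul(294, x)), x)) = Mul(-5, Add(Mul(-631, t), Mul(295, x))) = Add(Mul(-1475, x), Mul(3155, t)))
Mul(-1, Add(Function('E')(576, Function('l')(Function('z')(5))), Pow(-101464, -1))) = Mul(-1, Add(Add(Mul(-1475, 576), Mul(3155, 5)), Pow(-101464, -1))) = Mul(-1, Add(Add(-849600, 15775), Rational(-1, 101464))) = Mul(-1, Add(-833825, Rational(-1, 101464))) = Mul(-1, Rational(-84603219801, 101464)) = Rational(84603219801, 101464)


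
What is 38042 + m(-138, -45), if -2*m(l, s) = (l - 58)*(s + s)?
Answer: 29222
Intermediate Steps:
m(l, s) = -s*(-58 + l) (m(l, s) = -(l - 58)*(s + s)/2 = -(-58 + l)*2*s/2 = -s*(-58 + l))
38042 + m(-138, -45) = 38042 - 45*(58 - 1*(-138)) = 38042 - 45*(58 + 138) = 38042 - 45*196 = 38042 - 8820 = 29222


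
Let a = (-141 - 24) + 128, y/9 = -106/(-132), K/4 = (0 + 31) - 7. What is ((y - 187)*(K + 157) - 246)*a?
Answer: 3383909/2 ≈ 1.6920e+6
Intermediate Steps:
K = 96 (K = 4*((0 + 31) - 7) = 4*(31 - 7) = 4*24 = 96)
y = 159/22 (y = 9*(-106/(-132)) = 9*(-106*(-1/132)) = 9*(53/66) = 159/22 ≈ 7.2273)
a = -37 (a = -165 + 128 = -37)
((y - 187)*(K + 157) - 246)*a = ((159/22 - 187)*(96 + 157) - 246)*(-37) = (-3955/22*253 - 246)*(-37) = (-90965/2 - 246)*(-37) = -91457/2*(-37) = 3383909/2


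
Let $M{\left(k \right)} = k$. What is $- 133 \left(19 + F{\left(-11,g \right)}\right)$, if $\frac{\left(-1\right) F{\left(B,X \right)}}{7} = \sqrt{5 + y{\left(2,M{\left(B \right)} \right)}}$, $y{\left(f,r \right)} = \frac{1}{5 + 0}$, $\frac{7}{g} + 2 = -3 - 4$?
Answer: $-2527 + \frac{931 \sqrt{130}}{5} \approx -403.99$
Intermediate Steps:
$g = - \frac{7}{9}$ ($g = \frac{7}{-2 - 7} = \frac{7}{-9} = 7 \left(- \frac{1}{9}\right) = - \frac{7}{9} \approx -0.77778$)
$y{\left(f,r \right)} = \frac{1}{5}$
$F{\left(B,X \right)} = - \frac{7 \sqrt{130}}{5}$ ($F{\left(B,X \right)} = - 7 \sqrt{5 + \frac{1}{5}} = - 7 \sqrt{\frac{26}{5}} = - 7 \frac{\sqrt{130}}{5} = - \frac{7 \sqrt{130}}{5}$)
$- 133 \left(19 + F{\left(-11,g \right)}\right) = - 133 \left(19 - \frac{7 \sqrt{130}}{5}\right) = -2527 + \frac{931 \sqrt{130}}{5}$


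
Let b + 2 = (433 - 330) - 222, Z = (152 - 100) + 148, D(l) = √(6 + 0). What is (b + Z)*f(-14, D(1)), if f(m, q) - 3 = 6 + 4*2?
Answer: 1343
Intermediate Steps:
D(l) = √6
f(m, q) = 17 (f(m, q) = 3 + (6 + 4*2) = 3 + (6 + 8) = 3 + 14 = 17)
Z = 200 (Z = 52 + 148 = 200)
b = -121 (b = -2 + ((433 - 330) - 222) = -2 + (103 - 222) = -2 - 119 = -121)
(b + Z)*f(-14, D(1)) = (-121 + 200)*17 = 79*17 = 1343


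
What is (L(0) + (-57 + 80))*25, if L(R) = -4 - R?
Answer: 475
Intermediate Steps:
(L(0) + (-57 + 80))*25 = ((-4 - 1*0) + (-57 + 80))*25 = ((-4 + 0) + 23)*25 = (-4 + 23)*25 = 19*25 = 475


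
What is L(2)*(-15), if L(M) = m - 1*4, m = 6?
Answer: -30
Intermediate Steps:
L(M) = 2 (L(M) = 6 - 1*4 = 6 - 4 = 2)
L(2)*(-15) = 2*(-15) = -30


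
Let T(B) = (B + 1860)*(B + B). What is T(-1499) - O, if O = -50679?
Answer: -1031599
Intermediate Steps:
T(B) = 2*B*(1860 + B) (T(B) = (1860 + B)*(2*B) = 2*B*(1860 + B))
T(-1499) - O = 2*(-1499)*(1860 - 1499) - 1*(-50679) = 2*(-1499)*361 + 50679 = -1082278 + 50679 = -1031599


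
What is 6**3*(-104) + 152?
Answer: -22312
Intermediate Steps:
6**3*(-104) + 152 = 216*(-104) + 152 = -22464 + 152 = -22312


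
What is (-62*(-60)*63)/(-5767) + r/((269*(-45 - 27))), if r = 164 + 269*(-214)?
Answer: -233780397/6205292 ≈ -37.674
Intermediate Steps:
r = -57402 (r = 164 - 57566 = -57402)
(-62*(-60)*63)/(-5767) + r/((269*(-45 - 27))) = (-62*(-60)*63)/(-5767) - 57402*1/(269*(-45 - 27)) = (3720*63)*(-1/5767) - 57402/(269*(-72)) = 234360*(-1/5767) - 57402/(-19368) = -234360/5767 - 57402*(-1/19368) = -234360/5767 + 3189/1076 = -233780397/6205292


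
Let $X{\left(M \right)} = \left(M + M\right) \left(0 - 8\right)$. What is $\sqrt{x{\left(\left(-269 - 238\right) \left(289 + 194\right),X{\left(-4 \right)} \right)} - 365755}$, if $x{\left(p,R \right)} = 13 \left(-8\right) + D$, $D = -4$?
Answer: $i \sqrt{365863} \approx 604.87 i$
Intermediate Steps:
$X{\left(M \right)} = - 16 M$ ($X{\left(M \right)} = 2 M \left(-8\right) = - 16 M$)
$x{\left(p,R \right)} = -108$ ($x{\left(p,R \right)} = 13 \left(-8\right) - 4 = -104 - 4 = -108$)
$\sqrt{x{\left(\left(-269 - 238\right) \left(289 + 194\right),X{\left(-4 \right)} \right)} - 365755} = \sqrt{-108 - 365755} = \sqrt{-365863} = i \sqrt{365863}$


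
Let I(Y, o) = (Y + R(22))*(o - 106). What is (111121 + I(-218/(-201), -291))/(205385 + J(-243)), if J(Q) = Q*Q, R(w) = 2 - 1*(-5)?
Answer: 10845098/26575617 ≈ 0.40808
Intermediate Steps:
R(w) = 7 (R(w) = 2 + 5 = 7)
I(Y, o) = (-106 + o)*(7 + Y) (I(Y, o) = (Y + 7)*(o - 106) = (7 + Y)*(-106 + o) = (-106 + o)*(7 + Y))
J(Q) = Q²
(111121 + I(-218/(-201), -291))/(205385 + J(-243)) = (111121 + (-742 - (-23108)/(-201) + 7*(-291) - 218/(-201)*(-291)))/(205385 + (-243)²) = (111121 + (-742 - (-23108)*(-1)/201 - 2037 - 218*(-1/201)*(-291)))/(205385 + 59049) = (111121 + (-742 - 106*218/201 - 2037 + (218/201)*(-291)))/264434 = (111121 + (-742 - 23108/201 - 2037 - 21146/67))*(1/264434) = (111121 - 645125/201)*(1/264434) = (21690196/201)*(1/264434) = 10845098/26575617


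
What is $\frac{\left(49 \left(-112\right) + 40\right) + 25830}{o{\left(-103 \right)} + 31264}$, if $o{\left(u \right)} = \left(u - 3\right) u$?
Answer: $\frac{10191}{21091} \approx 0.48319$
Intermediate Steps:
$o{\left(u \right)} = u \left(-3 + u\right)$ ($o{\left(u \right)} = \left(-3 + u\right) u = u \left(-3 + u\right)$)
$\frac{\left(49 \left(-112\right) + 40\right) + 25830}{o{\left(-103 \right)} + 31264} = \frac{\left(49 \left(-112\right) + 40\right) + 25830}{- 103 \left(-3 - 103\right) + 31264} = \frac{\left(-5488 + 40\right) + 25830}{\left(-103\right) \left(-106\right) + 31264} = \frac{-5448 + 25830}{10918 + 31264} = \frac{20382}{42182} = 20382 \cdot \frac{1}{42182} = \frac{10191}{21091}$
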